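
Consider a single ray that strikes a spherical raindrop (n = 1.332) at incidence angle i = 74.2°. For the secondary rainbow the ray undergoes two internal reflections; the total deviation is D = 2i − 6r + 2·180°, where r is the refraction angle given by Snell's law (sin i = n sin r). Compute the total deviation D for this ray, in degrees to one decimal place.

sin r = sin 74.2° / 1.332 = 0.9622/1.332 = 0.7224; r = 46.25°.
D = 2·74.2° − 6·46.25° + 2·180° = 148.40° − 277.51° + 360° = 230.89°.

230.9°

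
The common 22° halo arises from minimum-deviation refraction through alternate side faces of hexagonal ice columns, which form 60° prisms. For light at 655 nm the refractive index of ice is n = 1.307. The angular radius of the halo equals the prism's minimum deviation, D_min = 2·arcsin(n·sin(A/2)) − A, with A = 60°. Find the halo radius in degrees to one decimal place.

21.6°

n·sin(A/2) = 1.307 × sin 30° = 1.307 × 0.5000 = 0.6535.
D_min = 2·arcsin(0.6535) − 60° = 2 × 40.806° − 60° = 21.612°.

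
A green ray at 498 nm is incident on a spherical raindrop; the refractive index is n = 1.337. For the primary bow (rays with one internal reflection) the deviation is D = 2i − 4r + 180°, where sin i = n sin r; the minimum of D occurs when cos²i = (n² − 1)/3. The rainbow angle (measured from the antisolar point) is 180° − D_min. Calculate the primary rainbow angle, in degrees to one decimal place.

41.5°

cos²i = (1.78757 − 1)/3 = 0.26252; i = arccos(0.51237) = 59.178°.
sin r = sin 59.178°/1.337 = 0.64231; r = 39.964°.
D_min = 2·59.178° − 4·39.964° + 180° = 138.500°.
Rainbow angle = 180° − D_min = 41.500°.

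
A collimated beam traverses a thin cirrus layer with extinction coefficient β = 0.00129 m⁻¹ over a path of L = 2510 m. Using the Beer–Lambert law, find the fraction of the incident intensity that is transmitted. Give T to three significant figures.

τ = β·L = 0.00129 × 2510 = 3.2379.
T = exp(−3.2379) = 0.0392.

0.0392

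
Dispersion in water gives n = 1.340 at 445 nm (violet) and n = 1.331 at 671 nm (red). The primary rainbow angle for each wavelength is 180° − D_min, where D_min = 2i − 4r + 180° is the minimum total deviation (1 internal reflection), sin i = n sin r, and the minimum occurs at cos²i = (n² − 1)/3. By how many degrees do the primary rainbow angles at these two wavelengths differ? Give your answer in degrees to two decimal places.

At 445 nm (n = 1.340): cos²i = 0.26520 → i = 59.004°, r = 39.770°, D_min = 138.929°, rainbow angle = 41.071°.
At 671 nm (n = 1.331): cos²i = 0.25719 → i = 59.527°, r = 40.356°, D_min = 137.630°, rainbow angle = 42.370°.
Angular width = |41.071° − 42.370°| = 1.299°.

1.30°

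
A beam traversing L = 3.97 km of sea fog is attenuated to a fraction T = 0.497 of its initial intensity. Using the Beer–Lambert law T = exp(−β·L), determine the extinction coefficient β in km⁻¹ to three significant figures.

0.176 km⁻¹

Beer–Lambert: T = exp(−βL) ⇒ β = −ln(T)/L = −ln(0.497)/3.97 = 0.6992/3.97 = 0.1761 km⁻¹.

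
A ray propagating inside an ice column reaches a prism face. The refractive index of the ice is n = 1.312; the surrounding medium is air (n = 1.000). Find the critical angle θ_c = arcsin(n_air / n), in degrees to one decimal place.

sin θ_c = n_air / n = 1.000 / 1.312 = 0.7622.
θ_c = arcsin(0.7622) = 49.66°.

49.7°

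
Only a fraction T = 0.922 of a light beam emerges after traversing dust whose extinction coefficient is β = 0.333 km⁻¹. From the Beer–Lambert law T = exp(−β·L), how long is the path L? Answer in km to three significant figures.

Beer–Lambert: T = exp(−βL) ⇒ L = −ln(T)/β = −ln(0.922)/0.333 = 0.0812/0.333 = 0.2439 km.

0.244 km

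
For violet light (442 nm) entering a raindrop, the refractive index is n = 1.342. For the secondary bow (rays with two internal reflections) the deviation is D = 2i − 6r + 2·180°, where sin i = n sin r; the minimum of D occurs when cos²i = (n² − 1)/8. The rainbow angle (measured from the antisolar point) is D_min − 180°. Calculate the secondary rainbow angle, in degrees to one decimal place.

53.2°

cos²i = (1.80096 − 1)/8 = 0.10012; i = arccos(0.31642) = 71.554°.
sin r = sin 71.554°/1.342 = 0.70687; r = 44.981°.
D_min = 2·71.554° − 6·44.981° + 360° = 233.222°.
Rainbow angle = D_min − 180° = 53.222°.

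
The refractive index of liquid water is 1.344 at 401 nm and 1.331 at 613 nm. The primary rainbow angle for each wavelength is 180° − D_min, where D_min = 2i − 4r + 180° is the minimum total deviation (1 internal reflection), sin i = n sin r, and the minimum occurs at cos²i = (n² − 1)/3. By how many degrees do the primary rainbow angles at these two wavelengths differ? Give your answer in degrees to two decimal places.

1.86°

At 401 nm (n = 1.344): cos²i = 0.26878 → i = 58.772°, r = 39.512°, D_min = 139.495°, rainbow angle = 40.505°.
At 613 nm (n = 1.331): cos²i = 0.25719 → i = 59.527°, r = 40.356°, D_min = 137.630°, rainbow angle = 42.370°.
Angular width = |40.505° − 42.370°| = 1.865°.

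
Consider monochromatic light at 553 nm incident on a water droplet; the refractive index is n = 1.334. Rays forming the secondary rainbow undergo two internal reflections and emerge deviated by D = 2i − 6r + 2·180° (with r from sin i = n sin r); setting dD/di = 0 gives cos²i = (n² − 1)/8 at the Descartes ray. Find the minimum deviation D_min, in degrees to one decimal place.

cos²i = (1.77956 − 1)/8 = 0.09744; i = arccos(0.31216) = 71.810°.
sin r = sin 71.810°/1.334 = 0.71217; r = 45.411°.
D_min = 2·71.810° − 6·45.411° + 360° = 231.153°.

231.2°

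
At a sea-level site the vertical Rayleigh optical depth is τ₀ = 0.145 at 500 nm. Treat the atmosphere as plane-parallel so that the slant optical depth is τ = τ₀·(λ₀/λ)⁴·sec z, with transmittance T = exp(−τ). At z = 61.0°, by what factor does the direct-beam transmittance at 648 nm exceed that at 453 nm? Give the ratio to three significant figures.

Airmass: sec 61.0° = 2.0627.
τ(648 nm) = 0.145 × (500/648)⁴ × 2.0627 = 0.145 × 0.3545 × 2.0627 = 0.1060.
τ(453 nm) = 0.145 × (500/453)⁴ × 2.0627 = 0.145 × 1.4842 × 2.0627 = 0.4439.
T(648)/T(453) = exp(τ_B − τ_A) = exp(0.3379) = 1.4020.

1.40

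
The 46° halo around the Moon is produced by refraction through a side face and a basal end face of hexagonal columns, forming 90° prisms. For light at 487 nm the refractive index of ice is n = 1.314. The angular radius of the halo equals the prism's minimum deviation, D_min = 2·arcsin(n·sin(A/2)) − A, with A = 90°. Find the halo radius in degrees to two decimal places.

46.60°

n·sin(A/2) = 1.314 × sin 45° = 1.314 × 0.7071 = 0.9291.
D_min = 2·arcsin(0.9291) − 90° = 2 × 68.301° − 90° = 46.602°.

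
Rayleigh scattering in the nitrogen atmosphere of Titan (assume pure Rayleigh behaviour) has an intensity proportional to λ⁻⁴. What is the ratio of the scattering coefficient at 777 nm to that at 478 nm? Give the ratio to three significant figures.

0.143

Rayleigh scattering ∝ λ⁻⁴, so the ratio of coefficients is the inverse fourth power of the wavelength ratio.
σ(777)/σ(478) = (478/777)⁴ = (0.6152)⁴ = 0.1432.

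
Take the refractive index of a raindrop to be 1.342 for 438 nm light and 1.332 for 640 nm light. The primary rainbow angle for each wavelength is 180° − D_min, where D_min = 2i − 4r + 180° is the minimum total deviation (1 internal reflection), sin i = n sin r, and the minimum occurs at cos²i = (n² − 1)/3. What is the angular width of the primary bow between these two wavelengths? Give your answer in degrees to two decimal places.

1.44°

At 438 nm (n = 1.342): cos²i = 0.26699 → i = 58.888°, r = 39.641°, D_min = 139.213°, rainbow angle = 40.787°.
At 640 nm (n = 1.332): cos²i = 0.25807 → i = 59.469°, r = 40.290°, D_min = 137.776°, rainbow angle = 42.224°.
Angular width = |40.787° − 42.224°| = 1.437°.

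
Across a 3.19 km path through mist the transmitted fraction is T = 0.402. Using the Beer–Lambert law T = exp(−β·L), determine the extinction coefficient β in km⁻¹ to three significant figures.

0.286 km⁻¹

Beer–Lambert: T = exp(−βL) ⇒ β = −ln(T)/L = −ln(0.402)/3.19 = 0.9113/3.19 = 0.2857 km⁻¹.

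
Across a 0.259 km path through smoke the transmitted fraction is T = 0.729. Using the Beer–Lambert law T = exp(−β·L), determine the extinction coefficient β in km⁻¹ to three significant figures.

Beer–Lambert: T = exp(−βL) ⇒ β = −ln(T)/L = −ln(0.729)/0.259 = 0.3161/0.259 = 1.22 km⁻¹.

1.22 km⁻¹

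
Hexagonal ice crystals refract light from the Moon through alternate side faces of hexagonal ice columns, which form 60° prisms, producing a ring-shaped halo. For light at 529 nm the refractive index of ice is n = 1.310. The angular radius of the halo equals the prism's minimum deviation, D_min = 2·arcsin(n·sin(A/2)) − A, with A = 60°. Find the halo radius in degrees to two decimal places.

n·sin(A/2) = 1.310 × sin 30° = 1.310 × 0.5000 = 0.6550.
D_min = 2·arcsin(0.6550) − 60° = 2 × 40.920° − 60° = 21.839°.

21.84°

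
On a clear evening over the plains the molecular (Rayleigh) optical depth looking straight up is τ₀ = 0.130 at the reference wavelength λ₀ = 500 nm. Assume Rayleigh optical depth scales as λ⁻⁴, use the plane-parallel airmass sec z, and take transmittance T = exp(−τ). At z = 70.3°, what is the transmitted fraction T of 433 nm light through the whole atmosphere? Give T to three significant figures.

sec 70.3° = 2.9665.
τ = 0.130 × (500/433)⁴ × 2.9665 = 0.130 × 1.7780 × 2.9665 = 0.6857.
T = exp(−0.6857) = 0.5037.

0.504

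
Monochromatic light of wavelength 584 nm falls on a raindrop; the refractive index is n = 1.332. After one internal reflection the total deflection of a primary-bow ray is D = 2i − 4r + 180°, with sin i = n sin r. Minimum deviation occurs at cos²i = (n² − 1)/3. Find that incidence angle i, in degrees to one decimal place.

59.5°

cos²i = (1.332² − 1)/3 = (1.77422 − 1)/3 = 0.25807.
cos i = 0.50801, so i = 59.469°.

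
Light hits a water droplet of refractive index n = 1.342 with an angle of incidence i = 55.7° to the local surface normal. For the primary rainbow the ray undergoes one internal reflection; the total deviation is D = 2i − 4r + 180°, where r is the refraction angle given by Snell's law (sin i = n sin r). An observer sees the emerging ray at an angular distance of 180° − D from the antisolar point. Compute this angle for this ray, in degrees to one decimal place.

40.6°

sin r = sin 55.7° / 1.342 = 0.8261/1.342 = 0.6156; r = 37.99°.
D = 2·55.7° − 4·37.99° + 180° = 111.40° − 151.97° + 180° = 139.43°.
Angle from antisolar point = 180° − D = 40.57°.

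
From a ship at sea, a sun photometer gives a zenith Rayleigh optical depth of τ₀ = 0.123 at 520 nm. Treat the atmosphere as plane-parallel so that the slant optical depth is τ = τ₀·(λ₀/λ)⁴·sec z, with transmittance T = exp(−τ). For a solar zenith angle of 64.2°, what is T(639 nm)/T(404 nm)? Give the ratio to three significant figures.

1.92

Airmass: sec 64.2° = 2.2976.
τ(639 nm) = 0.123 × (520/639)⁴ × 2.2976 = 0.123 × 0.4385 × 2.2976 = 0.1239.
τ(404 nm) = 0.123 × (520/404)⁴ × 2.2976 = 0.123 × 2.7447 × 2.2976 = 0.7757.
T(639)/T(404) = exp(τ_B − τ_A) = exp(0.6517) = 1.9189.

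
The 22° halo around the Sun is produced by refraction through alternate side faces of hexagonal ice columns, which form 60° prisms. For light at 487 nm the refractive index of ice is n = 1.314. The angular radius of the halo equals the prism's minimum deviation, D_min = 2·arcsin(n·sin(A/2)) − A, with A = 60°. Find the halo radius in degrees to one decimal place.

n·sin(A/2) = 1.314 × sin 30° = 1.314 × 0.5000 = 0.6570.
D_min = 2·arcsin(0.6570) − 60° = 2 × 41.071° − 60° = 22.143°.

22.1°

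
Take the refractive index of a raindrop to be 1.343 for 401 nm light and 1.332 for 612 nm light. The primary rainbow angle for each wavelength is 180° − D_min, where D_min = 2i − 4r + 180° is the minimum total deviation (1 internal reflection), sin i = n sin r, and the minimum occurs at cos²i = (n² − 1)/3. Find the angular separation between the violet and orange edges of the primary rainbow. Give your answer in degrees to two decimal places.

At 401 nm (n = 1.343): cos²i = 0.26788 → i = 58.830°, r = 39.577°, D_min = 139.354°, rainbow angle = 40.646°.
At 612 nm (n = 1.332): cos²i = 0.25807 → i = 59.469°, r = 40.290°, D_min = 137.776°, rainbow angle = 42.224°.
Angular width = |40.646° − 42.224°| = 1.578°.

1.58°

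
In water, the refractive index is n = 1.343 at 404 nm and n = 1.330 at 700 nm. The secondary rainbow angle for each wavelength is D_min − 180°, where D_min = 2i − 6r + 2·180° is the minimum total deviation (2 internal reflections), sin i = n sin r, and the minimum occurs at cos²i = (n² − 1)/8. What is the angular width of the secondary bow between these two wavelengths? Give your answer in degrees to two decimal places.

At 404 nm (n = 1.343): cos²i = 0.10046 → i = 71.522°, r = 44.928°, D_min = 233.478°, rainbow angle = 53.478°.
At 700 nm (n = 1.330): cos²i = 0.09611 → i = 71.940°, r = 45.630°, D_min = 230.101°, rainbow angle = 50.101°.
Angular width = |53.478° − 50.101°| = 3.377°.

3.38°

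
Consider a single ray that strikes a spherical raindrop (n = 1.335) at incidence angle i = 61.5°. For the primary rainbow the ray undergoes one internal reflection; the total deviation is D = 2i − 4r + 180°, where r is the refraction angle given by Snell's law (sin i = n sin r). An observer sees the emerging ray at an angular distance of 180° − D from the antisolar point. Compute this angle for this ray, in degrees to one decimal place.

sin r = sin 61.5° / 1.335 = 0.8788/1.335 = 0.6583; r = 41.17°.
D = 2·61.5° − 4·41.17° + 180° = 123.00° − 164.68° + 180° = 138.32°.
Angle from antisolar point = 180° − D = 41.68°.

41.7°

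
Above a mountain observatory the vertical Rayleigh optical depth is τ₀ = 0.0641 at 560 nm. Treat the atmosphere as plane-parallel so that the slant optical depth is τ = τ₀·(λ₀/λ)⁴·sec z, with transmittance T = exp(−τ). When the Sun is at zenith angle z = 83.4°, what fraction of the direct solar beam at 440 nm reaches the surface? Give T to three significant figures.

0.231

sec 83.4° = 8.7004.
τ = 0.0641 × (560/440)⁴ × 8.7004 = 0.0641 × 2.6239 × 8.7004 = 1.4633.
T = exp(−1.4633) = 0.2315.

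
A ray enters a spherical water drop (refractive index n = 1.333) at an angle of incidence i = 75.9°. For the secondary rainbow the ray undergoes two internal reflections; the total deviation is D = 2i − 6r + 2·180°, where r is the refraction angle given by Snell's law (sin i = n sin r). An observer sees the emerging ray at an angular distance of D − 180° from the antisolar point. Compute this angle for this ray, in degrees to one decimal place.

51.7°

sin r = sin 75.9° / 1.333 = 0.9699/1.333 = 0.7276; r = 46.68°.
D = 2·75.9° − 6·46.68° + 2·180° = 151.80° − 280.11° + 360° = 231.69°.
Angle from antisolar point = D − 180° = 51.69°.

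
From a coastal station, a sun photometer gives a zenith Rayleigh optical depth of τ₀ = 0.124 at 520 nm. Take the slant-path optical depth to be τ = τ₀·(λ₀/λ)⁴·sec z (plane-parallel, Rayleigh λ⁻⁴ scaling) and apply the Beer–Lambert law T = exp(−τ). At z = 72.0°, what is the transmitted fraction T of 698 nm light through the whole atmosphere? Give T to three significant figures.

0.884

sec 72.0° = 3.2361.
τ = 0.124 × (520/698)⁴ × 3.2361 = 0.124 × 0.3080 × 3.2361 = 0.1236.
T = exp(−0.1236) = 0.8837.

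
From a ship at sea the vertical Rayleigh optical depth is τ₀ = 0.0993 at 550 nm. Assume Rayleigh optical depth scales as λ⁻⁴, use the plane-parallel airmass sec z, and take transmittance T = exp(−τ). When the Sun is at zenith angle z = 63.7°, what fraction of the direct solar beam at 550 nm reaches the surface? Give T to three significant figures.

sec 63.7° = 2.2570.
τ = 0.0993 × (550/550)⁴ × 2.2570 = 0.0993 × 1.0000 × 2.2570 = 0.2241.
T = exp(−0.2241) = 0.7992.

0.799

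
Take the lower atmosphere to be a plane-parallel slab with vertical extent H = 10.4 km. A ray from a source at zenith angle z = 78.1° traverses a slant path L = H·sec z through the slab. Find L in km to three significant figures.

50.4 km

sec z = 1/cos 78.1° = 4.8496.
L = 10.4 × 4.8496 = 50.435 km.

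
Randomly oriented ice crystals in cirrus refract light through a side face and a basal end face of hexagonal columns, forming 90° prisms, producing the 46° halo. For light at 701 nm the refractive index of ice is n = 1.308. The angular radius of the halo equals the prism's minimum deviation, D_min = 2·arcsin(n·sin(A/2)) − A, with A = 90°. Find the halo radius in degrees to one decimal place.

45.3°

n·sin(A/2) = 1.308 × sin 45° = 1.308 × 0.7071 = 0.9249.
D_min = 2·arcsin(0.9249) − 90° = 2 × 67.653° − 90° = 45.305°.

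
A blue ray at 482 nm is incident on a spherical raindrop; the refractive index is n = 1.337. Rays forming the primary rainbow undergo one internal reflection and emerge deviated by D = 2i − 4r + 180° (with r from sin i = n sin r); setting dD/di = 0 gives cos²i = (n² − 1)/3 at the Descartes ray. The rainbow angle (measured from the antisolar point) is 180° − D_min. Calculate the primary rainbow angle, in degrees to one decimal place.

41.5°

cos²i = (1.78757 − 1)/3 = 0.26252; i = arccos(0.51237) = 59.178°.
sin r = sin 59.178°/1.337 = 0.64231; r = 39.964°.
D_min = 2·59.178° − 4·39.964° + 180° = 138.500°.
Rainbow angle = 180° − D_min = 41.500°.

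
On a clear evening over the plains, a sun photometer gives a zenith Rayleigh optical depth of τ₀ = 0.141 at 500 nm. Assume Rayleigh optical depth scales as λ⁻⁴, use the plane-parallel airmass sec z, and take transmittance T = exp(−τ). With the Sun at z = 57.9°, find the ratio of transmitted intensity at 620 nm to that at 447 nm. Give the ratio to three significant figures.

1.35

Airmass: sec 57.9° = 1.8818.
τ(620 nm) = 0.141 × (500/620)⁴ × 1.8818 = 0.141 × 0.4230 × 1.8818 = 0.1122.
τ(447 nm) = 0.141 × (500/447)⁴ × 1.8818 = 0.141 × 1.5655 × 1.8818 = 0.4154.
T(620)/T(447) = exp(τ_B − τ_A) = exp(0.3032) = 1.3541.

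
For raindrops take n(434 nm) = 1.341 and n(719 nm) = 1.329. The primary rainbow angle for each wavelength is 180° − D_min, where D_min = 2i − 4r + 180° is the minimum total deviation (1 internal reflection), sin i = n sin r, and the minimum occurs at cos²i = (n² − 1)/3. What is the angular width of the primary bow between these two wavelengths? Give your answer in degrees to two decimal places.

At 434 nm (n = 1.341): cos²i = 0.26609 → i = 58.946°, r = 39.705°, D_min = 139.071°, rainbow angle = 40.929°.
At 719 nm (n = 1.329): cos²i = 0.25541 → i = 59.643°, r = 40.487°, D_min = 137.337°, rainbow angle = 42.663°.
Angular width = |40.929° − 42.663°| = 1.735°.

1.73°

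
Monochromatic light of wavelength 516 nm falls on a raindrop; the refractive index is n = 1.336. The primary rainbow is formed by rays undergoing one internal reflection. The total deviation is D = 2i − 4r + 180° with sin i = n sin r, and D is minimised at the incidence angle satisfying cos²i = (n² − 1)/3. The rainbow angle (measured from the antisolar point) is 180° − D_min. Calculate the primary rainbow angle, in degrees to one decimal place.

cos²i = (1.78490 − 1)/3 = 0.26163; i = arccos(0.51150) = 59.236°.
sin r = sin 59.236°/1.336 = 0.64318; r = 40.029°.
D_min = 2·59.236° − 4·40.029° + 180° = 138.356°.
Rainbow angle = 180° − D_min = 41.644°.

41.6°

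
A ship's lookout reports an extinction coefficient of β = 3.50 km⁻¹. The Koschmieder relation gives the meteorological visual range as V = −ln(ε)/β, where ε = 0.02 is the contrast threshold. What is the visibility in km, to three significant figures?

V = −ln(0.02) / 3.50 = 3.912 / 3.50 = 1.1177 km.

1.12 km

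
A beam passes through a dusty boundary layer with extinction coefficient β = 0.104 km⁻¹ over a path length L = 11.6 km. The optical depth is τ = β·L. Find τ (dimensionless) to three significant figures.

τ = β·L = 0.104 × 11.6 = 1.2064.

1.21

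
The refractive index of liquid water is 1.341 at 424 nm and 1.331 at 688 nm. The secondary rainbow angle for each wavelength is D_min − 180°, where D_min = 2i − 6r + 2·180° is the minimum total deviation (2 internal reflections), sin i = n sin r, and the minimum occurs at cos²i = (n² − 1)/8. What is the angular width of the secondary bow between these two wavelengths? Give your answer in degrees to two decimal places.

2.60°

At 424 nm (n = 1.341): cos²i = 0.09979 → i = 71.586°, r = 45.034°, D_min = 232.966°, rainbow angle = 52.966°.
At 688 nm (n = 1.331): cos²i = 0.09645 → i = 71.907°, r = 45.575°, D_min = 230.365°, rainbow angle = 50.365°.
Angular width = |52.966° − 50.365°| = 2.601°.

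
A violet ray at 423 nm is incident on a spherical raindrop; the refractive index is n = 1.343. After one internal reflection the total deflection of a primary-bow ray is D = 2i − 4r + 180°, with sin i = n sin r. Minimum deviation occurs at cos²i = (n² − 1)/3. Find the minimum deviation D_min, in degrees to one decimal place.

cos²i = (1.80365 − 1)/3 = 0.26788; i = arccos(0.51757) = 58.830°.
sin r = sin 58.830°/1.343 = 0.63711; r = 39.577°.
D_min = 2·58.830° − 4·39.577° + 180° = 139.354°.

139.4°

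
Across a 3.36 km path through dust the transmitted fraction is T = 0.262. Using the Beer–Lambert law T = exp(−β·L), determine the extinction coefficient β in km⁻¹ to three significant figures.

0.399 km⁻¹

Beer–Lambert: T = exp(−βL) ⇒ β = −ln(T)/L = −ln(0.262)/3.36 = 1.3394/3.36 = 0.3986 km⁻¹.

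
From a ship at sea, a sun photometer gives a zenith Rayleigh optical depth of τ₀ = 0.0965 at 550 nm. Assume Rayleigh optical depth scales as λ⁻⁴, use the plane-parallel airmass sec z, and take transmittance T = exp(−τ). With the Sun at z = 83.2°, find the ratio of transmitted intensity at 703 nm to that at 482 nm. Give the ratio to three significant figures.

Airmass: sec 83.2° = 8.4457.
τ(703 nm) = 0.0965 × (550/703)⁴ × 8.4457 = 0.0965 × 0.3747 × 8.4457 = 0.3053.
τ(482 nm) = 0.0965 × (550/482)⁴ × 8.4457 = 0.0965 × 1.6954 × 8.4457 = 1.3817.
T(703)/T(482) = exp(τ_B − τ_A) = exp(1.0764) = 2.9341.

2.93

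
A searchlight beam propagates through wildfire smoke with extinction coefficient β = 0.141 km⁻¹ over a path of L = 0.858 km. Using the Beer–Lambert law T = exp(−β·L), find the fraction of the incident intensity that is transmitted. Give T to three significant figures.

τ = β·L = 0.141 × 0.858 = 0.1210.
T = exp(−0.1210) = 0.8861.

0.886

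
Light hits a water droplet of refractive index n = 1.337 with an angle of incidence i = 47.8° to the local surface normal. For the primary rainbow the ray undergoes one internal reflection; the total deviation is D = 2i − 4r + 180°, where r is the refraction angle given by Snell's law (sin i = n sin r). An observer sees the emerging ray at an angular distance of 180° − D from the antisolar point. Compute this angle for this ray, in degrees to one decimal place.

sin r = sin 47.8° / 1.337 = 0.7408/1.337 = 0.5541; r = 33.65°.
D = 2·47.8° − 4·33.65° + 180° = 95.60° − 134.59° + 180° = 141.01°.
Angle from antisolar point = 180° − D = 38.99°.

39.0°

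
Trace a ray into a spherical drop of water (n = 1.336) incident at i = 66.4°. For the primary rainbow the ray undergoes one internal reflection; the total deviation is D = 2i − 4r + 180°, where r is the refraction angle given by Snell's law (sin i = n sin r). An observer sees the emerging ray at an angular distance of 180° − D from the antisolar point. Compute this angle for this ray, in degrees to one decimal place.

40.4°

sin r = sin 66.4° / 1.336 = 0.9164/1.336 = 0.6859; r = 43.31°.
D = 2·66.4° − 4·43.31° + 180° = 132.80° − 173.23° + 180° = 139.57°.
Angle from antisolar point = 180° − D = 40.43°.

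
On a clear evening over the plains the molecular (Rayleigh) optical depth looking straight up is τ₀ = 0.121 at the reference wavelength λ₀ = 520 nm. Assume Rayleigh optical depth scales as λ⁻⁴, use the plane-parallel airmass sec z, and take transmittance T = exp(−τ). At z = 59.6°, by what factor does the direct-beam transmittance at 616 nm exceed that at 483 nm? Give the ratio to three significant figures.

Airmass: sec 59.6° = 1.9762.
τ(616 nm) = 0.121 × (520/616)⁴ × 1.9762 = 0.121 × 0.5078 × 1.9762 = 0.1214.
τ(483 nm) = 0.121 × (520/483)⁴ × 1.9762 = 0.121 × 1.3435 × 1.9762 = 0.3212.
T(616)/T(483) = exp(τ_B − τ_A) = exp(0.1998) = 1.2212.

1.22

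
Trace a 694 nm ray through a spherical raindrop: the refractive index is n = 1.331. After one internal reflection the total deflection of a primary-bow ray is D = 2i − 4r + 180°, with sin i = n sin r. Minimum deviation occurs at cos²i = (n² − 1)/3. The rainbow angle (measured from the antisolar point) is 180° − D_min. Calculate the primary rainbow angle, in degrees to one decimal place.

42.4°

cos²i = (1.77156 − 1)/3 = 0.25719; i = arccos(0.50714) = 59.527°.
sin r = sin 59.527°/1.331 = 0.64753; r = 40.356°.
D_min = 2·59.527° − 4·40.356° + 180° = 137.630°.
Rainbow angle = 180° − D_min = 42.370°.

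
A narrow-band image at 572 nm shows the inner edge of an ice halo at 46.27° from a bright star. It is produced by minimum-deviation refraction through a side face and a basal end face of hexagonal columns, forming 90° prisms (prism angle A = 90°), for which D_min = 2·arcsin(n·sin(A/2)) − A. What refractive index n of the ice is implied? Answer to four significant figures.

Rearranging: n = sin((D_min + A)/2) / sin(A/2).
(D_min + A)/2 = (46.27° + 90°)/2 = 68.135°.
n = sin 68.135° / sin 45° = 0.9281 / 0.7071 = 1.3125.

1.312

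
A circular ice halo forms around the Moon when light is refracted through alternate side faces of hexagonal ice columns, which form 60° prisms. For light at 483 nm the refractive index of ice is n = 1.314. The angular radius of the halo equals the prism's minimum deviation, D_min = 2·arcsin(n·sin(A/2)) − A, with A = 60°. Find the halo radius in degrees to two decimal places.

22.14°

n·sin(A/2) = 1.314 × sin 30° = 1.314 × 0.5000 = 0.6570.
D_min = 2·arcsin(0.6570) − 60° = 2 × 41.071° − 60° = 22.143°.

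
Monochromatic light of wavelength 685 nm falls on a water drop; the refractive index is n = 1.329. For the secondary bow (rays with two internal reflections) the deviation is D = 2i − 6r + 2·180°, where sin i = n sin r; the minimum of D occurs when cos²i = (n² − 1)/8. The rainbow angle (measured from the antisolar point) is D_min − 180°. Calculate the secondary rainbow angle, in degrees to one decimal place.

49.8°

cos²i = (1.76624 − 1)/8 = 0.09578; i = arccos(0.30948) = 71.972°.
sin r = sin 71.972°/1.329 = 0.71550; r = 45.685°.
D_min = 2·71.972° − 6·45.685° + 360° = 229.837°.
Rainbow angle = D_min − 180° = 49.837°.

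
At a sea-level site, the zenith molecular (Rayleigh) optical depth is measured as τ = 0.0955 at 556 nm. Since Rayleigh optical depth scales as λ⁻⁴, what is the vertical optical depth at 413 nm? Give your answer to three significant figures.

0.314

τ(413 nm) = τ(556 nm) × (556/413)⁴ = 0.0955 × (1.3462)⁴ = 0.0955 × 3.2847 = 0.3137.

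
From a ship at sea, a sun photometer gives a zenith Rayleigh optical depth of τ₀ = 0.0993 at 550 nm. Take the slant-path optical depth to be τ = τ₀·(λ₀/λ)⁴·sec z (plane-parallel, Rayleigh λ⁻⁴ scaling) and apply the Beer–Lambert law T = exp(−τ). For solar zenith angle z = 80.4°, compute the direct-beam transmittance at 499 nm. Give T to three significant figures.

0.415

sec 80.4° = 5.9963.
τ = 0.0993 × (550/499)⁴ × 5.9963 = 0.0993 × 1.4759 × 5.9963 = 0.8788.
T = exp(−0.8788) = 0.4153.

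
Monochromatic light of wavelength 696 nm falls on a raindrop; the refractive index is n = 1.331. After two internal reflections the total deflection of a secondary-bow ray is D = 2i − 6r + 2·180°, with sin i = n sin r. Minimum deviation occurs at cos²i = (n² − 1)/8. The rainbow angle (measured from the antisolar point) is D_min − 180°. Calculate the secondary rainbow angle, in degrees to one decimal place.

cos²i = (1.77156 − 1)/8 = 0.09645; i = arccos(0.31056) = 71.907°.
sin r = sin 71.907°/1.331 = 0.71417; r = 45.575°.
D_min = 2·71.907° − 6·45.575° + 360° = 230.365°.
Rainbow angle = D_min − 180° = 50.365°.

50.4°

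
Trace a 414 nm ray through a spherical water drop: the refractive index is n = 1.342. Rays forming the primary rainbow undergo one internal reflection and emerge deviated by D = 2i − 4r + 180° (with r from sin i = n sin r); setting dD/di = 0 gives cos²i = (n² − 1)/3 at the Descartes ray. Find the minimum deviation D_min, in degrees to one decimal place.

cos²i = (1.80096 − 1)/3 = 0.26699; i = arccos(0.51671) = 58.888°.
sin r = sin 58.888°/1.342 = 0.63797; r = 39.641°.
D_min = 2·58.888° − 4·39.641° + 180° = 139.213°.

139.2°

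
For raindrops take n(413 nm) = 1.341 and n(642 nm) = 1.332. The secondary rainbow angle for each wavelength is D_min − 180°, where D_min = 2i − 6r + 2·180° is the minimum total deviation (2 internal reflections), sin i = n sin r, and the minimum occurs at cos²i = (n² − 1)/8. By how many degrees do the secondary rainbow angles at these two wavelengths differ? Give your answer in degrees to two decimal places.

2.34°

At 413 nm (n = 1.341): cos²i = 0.09979 → i = 71.586°, r = 45.034°, D_min = 232.966°, rainbow angle = 52.966°.
At 642 nm (n = 1.332): cos²i = 0.09678 → i = 71.875°, r = 45.520°, D_min = 230.628°, rainbow angle = 50.628°.
Angular width = |52.966° − 50.628°| = 2.337°.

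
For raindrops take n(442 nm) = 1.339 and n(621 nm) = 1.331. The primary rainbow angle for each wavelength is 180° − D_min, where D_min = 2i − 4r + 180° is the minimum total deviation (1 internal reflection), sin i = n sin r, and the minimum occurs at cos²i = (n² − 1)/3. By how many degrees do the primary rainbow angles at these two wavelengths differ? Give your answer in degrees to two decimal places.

1.16°

At 442 nm (n = 1.339): cos²i = 0.26431 → i = 59.062°, r = 39.834°, D_min = 138.786°, rainbow angle = 41.214°.
At 621 nm (n = 1.331): cos²i = 0.25719 → i = 59.527°, r = 40.356°, D_min = 137.630°, rainbow angle = 42.370°.
Angular width = |41.214° − 42.370°| = 1.156°.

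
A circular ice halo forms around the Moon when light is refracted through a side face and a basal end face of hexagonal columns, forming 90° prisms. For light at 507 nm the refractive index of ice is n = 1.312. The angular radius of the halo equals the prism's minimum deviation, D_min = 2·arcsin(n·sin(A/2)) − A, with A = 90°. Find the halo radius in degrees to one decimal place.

46.2°

n·sin(A/2) = 1.312 × sin 45° = 1.312 × 0.7071 = 0.9277.
D_min = 2·arcsin(0.9277) − 90° = 2 × 68.083° − 90° = 46.166°.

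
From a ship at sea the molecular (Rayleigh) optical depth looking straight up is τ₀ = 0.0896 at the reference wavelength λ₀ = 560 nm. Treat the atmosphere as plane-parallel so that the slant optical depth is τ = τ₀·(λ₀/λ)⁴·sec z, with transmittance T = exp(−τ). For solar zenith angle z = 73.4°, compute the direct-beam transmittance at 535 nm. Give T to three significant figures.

0.686

sec 73.4° = 3.5003.
τ = 0.0896 × (560/535)⁴ × 3.5003 = 0.0896 × 1.2004 × 3.5003 = 0.3765.
T = exp(−0.3765) = 0.6863.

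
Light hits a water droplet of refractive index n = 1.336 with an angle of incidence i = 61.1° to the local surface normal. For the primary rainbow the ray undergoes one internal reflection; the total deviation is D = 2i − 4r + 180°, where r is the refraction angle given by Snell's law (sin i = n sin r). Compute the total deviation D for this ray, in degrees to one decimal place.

138.4°

sin r = sin 61.1° / 1.336 = 0.8755/1.336 = 0.6553; r = 40.94°.
D = 2·61.1° − 4·40.94° + 180° = 122.20° − 163.77° + 180° = 138.43°.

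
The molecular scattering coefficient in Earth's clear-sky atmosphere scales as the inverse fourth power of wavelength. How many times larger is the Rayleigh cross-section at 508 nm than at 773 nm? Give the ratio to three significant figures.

Rayleigh scattering ∝ λ⁻⁴, so the ratio of coefficients is the inverse fourth power of the wavelength ratio.
σ(508)/σ(773) = (773/508)⁴ = (1.5217)⁴ = 5.361.

5.36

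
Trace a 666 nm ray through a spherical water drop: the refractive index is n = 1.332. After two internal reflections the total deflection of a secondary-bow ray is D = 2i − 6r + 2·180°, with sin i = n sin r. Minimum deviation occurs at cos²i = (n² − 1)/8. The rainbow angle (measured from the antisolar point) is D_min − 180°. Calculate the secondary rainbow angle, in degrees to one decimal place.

cos²i = (1.77422 − 1)/8 = 0.09678; i = arccos(0.31109) = 71.875°.
sin r = sin 71.875°/1.332 = 0.71350; r = 45.520°.
D_min = 2·71.875° − 6·45.520° + 360° = 230.628°.
Rainbow angle = D_min − 180° = 50.628°.

50.6°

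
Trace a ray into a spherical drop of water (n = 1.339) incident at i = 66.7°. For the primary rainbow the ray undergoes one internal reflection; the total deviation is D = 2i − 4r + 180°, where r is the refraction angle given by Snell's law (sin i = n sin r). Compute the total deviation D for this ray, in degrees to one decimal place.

sin r = sin 66.7° / 1.339 = 0.9184/1.339 = 0.6859; r = 43.31°.
D = 2·66.7° − 4·43.31° + 180° = 133.40° − 173.23° + 180° = 140.17°.

140.2°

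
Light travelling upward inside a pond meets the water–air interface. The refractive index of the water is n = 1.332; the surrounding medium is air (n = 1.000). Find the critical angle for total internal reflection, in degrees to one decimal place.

48.7°

sin θ_c = n_air / n = 1.000 / 1.332 = 0.7508.
θ_c = arcsin(0.7508) = 48.66°.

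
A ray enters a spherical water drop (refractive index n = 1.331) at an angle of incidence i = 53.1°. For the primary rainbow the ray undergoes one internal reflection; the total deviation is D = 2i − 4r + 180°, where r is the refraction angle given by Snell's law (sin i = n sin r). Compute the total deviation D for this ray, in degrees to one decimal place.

sin r = sin 53.1° / 1.331 = 0.7997/1.331 = 0.6008; r = 36.93°.
D = 2·53.1° − 4·36.93° + 180° = 106.20° − 147.71° + 180° = 138.49°.

138.5°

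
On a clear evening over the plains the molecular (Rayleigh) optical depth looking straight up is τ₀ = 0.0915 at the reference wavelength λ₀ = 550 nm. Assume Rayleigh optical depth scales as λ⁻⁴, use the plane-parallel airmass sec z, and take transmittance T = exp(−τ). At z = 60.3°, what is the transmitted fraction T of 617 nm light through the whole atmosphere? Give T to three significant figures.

0.890

sec 60.3° = 2.0183.
τ = 0.0915 × (550/617)⁴ × 2.0183 = 0.0915 × 0.6314 × 2.0183 = 0.1166.
T = exp(−0.1166) = 0.8899.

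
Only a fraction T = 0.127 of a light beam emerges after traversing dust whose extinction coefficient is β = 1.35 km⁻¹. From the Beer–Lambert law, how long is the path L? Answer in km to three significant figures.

Beer–Lambert: T = exp(−βL) ⇒ L = −ln(T)/β = −ln(0.127)/1.35 = 2.0636/1.35 = 1.529 km.

1.53 km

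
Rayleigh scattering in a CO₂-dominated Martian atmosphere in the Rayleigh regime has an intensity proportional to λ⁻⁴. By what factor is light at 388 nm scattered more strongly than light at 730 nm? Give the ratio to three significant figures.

Rayleigh scattering ∝ λ⁻⁴, so the ratio of coefficients is the inverse fourth power of the wavelength ratio.
σ(388)/σ(730) = (730/388)⁴ = (1.8814)⁴ = 12.53.

12.5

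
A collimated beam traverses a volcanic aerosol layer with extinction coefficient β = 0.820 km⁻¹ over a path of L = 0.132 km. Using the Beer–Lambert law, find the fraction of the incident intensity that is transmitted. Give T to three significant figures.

0.897

τ = β·L = 0.820 × 0.132 = 0.1082.
T = exp(−0.1082) = 0.8974.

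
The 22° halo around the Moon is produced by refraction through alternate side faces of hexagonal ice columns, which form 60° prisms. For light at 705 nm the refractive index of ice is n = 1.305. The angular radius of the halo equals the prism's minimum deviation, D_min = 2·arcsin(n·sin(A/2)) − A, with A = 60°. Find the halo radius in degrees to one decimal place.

21.5°

n·sin(A/2) = 1.305 × sin 30° = 1.305 × 0.5000 = 0.6525.
D_min = 2·arcsin(0.6525) − 60° = 2 × 40.730° − 60° = 21.461°.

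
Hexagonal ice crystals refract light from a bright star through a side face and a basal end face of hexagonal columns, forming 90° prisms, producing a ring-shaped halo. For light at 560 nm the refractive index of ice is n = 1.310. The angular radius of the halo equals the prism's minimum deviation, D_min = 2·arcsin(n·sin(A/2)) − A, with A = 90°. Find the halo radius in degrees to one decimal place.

n·sin(A/2) = 1.310 × sin 45° = 1.310 × 0.7071 = 0.9263.
D_min = 2·arcsin(0.9263) − 90° = 2 × 67.867° − 90° = 45.733°.

45.7°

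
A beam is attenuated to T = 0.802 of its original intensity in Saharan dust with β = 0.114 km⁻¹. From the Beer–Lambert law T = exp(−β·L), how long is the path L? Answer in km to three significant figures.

Beer–Lambert: T = exp(−βL) ⇒ L = −ln(T)/β = −ln(0.802)/0.114 = 0.2206/0.114 = 1.935 km.

1.94 km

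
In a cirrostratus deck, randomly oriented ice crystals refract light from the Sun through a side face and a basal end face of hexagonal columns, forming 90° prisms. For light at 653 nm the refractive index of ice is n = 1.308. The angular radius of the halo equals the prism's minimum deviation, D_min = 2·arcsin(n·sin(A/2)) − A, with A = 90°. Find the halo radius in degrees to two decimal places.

n·sin(A/2) = 1.308 × sin 45° = 1.308 × 0.7071 = 0.9249.
D_min = 2·arcsin(0.9249) − 90° = 2 × 67.653° − 90° = 45.305°.

45.31°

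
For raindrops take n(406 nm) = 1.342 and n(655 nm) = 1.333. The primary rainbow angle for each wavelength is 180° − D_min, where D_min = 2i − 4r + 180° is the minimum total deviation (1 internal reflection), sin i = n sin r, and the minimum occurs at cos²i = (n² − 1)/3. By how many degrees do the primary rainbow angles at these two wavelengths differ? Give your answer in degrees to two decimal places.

At 406 nm (n = 1.342): cos²i = 0.26699 → i = 58.888°, r = 39.641°, D_min = 139.213°, rainbow angle = 40.787°.
At 655 nm (n = 1.333): cos²i = 0.25896 → i = 59.410°, r = 40.225°, D_min = 137.922°, rainbow angle = 42.078°.
Angular width = |40.787° − 42.078°| = 1.291°.

1.29°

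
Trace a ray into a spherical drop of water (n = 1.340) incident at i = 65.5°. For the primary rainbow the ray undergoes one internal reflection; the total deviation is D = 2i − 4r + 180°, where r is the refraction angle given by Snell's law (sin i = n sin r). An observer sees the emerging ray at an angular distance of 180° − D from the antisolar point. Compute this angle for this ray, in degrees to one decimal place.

40.1°

sin r = sin 65.5° / 1.340 = 0.9100/1.340 = 0.6791; r = 42.77°.
D = 2·65.5° − 4·42.77° + 180° = 131.00° − 171.09° + 180° = 139.91°.
Angle from antisolar point = 180° − D = 40.09°.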